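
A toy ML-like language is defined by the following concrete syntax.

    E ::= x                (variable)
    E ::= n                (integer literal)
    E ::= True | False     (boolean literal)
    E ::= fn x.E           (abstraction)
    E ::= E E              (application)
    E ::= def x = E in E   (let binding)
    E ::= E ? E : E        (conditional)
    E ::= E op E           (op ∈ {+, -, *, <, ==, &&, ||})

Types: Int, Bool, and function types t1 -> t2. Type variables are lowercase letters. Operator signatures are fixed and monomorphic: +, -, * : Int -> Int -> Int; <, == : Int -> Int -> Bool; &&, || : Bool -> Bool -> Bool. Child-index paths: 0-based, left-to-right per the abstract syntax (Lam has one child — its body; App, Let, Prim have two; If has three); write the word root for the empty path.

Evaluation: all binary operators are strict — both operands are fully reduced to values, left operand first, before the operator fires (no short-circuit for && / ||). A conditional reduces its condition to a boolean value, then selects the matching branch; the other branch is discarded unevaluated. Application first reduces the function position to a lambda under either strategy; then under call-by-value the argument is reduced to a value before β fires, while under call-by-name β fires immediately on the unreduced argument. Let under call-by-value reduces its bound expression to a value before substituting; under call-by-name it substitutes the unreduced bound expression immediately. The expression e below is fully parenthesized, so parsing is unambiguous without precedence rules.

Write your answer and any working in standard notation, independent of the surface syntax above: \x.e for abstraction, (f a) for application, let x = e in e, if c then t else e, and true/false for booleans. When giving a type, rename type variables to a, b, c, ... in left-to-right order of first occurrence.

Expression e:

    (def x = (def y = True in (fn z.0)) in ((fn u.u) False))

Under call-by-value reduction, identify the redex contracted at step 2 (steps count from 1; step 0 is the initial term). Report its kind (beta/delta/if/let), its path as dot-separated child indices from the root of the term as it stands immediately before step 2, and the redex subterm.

Derivation:
step 0: (let x = (let y = true in (\z.0)) in ((\u.u) false))
step 1: [let@0] (let x = (\z.0) in ((\u.u) false))
step 2: [let@root] ((\u.u) false)

Answer: let at root : (let x = (\z.0) in ((\u.u) false))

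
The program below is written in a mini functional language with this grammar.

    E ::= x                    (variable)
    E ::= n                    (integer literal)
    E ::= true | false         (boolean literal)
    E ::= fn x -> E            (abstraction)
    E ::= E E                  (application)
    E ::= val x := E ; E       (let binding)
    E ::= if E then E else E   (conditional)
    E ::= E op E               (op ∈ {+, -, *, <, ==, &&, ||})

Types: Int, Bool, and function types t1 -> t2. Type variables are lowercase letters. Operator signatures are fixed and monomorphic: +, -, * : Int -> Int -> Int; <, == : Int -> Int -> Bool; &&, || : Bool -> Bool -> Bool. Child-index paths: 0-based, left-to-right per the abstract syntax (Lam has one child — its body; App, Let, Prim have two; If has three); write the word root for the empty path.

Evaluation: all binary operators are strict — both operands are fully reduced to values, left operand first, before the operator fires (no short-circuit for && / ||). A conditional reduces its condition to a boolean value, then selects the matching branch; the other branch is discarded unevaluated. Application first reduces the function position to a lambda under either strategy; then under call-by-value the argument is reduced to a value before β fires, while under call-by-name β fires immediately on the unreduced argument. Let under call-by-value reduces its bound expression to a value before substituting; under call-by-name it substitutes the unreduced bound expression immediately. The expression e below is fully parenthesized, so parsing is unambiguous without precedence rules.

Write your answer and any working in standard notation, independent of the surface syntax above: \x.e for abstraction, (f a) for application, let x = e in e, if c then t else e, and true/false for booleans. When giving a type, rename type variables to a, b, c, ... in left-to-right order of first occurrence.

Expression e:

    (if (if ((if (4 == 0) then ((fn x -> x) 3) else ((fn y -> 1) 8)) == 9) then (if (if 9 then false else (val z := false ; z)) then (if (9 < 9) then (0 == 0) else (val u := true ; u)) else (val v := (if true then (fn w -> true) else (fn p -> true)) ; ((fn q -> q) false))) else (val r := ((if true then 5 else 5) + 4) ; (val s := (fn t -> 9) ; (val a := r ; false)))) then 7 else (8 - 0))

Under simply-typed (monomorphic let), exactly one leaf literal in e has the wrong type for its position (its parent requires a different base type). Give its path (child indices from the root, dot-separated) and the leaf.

Trace:
  unify Int ~ Int
  unify Int ~ Int
  unify Bool ~ Bool
x : a
\x._ : a -> a
  unify a -> a ~ Int -> b
  unify a ~ Int
  unify Int ~ b
_ _ : Int
\y._ : c -> Int
  unify c -> Int ~ Int -> d
  unify c ~ Int
  unify Int ~ d
_ _ : Int
  unify Int ~ Int
  unify Int ~ Int
  unify Int ~ Int
  unify Bool ~ Bool
  unify Int ~ Bool
  FAIL: mismatch Int ~ Bool

Answer: 0.1.0.0 : 9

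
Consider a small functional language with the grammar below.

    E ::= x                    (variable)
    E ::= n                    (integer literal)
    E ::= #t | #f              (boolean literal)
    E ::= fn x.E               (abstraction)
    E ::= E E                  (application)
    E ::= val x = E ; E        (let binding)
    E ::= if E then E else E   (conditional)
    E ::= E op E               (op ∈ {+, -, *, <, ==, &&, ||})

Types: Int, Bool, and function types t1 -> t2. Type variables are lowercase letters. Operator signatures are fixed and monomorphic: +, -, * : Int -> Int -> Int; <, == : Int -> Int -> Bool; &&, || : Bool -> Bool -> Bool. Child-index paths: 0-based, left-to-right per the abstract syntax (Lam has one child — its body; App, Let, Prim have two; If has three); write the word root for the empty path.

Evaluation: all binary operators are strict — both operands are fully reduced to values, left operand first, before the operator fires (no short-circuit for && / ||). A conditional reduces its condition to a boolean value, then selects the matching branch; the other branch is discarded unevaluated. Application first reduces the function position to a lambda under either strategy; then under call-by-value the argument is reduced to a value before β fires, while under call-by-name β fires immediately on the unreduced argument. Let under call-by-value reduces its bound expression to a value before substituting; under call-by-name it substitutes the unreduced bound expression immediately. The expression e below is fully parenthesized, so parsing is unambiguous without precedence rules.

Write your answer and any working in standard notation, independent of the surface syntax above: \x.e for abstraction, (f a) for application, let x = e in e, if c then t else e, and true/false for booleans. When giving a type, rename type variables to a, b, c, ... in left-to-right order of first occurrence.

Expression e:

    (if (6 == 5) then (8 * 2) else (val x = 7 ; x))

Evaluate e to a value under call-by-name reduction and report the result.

Working:
step 0: (if (6 == 5) then (8 * 2) else (let x = 7 in x))
step 1: [delta@0] (if false then (8 * 2) else (let x = 7 in x))
step 2: [if@root] (let x = 7 in x)
step 3: [let@root] 7

Answer: 7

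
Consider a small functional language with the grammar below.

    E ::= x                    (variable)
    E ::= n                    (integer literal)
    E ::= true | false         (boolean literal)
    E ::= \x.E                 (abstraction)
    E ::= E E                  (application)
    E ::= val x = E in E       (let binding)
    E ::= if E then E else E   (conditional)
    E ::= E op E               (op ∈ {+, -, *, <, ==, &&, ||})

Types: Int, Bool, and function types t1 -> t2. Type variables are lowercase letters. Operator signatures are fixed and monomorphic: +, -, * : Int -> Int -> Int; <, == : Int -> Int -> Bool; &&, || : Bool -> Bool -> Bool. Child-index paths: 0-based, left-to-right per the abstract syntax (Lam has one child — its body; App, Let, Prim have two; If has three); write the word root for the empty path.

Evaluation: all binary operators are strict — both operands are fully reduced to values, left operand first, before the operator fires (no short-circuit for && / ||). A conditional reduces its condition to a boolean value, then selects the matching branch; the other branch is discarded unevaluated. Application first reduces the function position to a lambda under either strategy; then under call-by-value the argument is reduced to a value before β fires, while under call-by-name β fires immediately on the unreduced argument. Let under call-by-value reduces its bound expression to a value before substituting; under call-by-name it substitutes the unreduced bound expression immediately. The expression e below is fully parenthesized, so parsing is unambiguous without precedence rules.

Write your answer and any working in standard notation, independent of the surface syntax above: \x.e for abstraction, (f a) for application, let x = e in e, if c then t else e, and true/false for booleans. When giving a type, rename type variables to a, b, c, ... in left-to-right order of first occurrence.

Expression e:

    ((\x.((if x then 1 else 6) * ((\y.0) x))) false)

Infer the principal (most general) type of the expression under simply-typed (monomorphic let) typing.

Answer: Int

Trace:
x : a
  unify a ~ Bool
  unify Int ~ Int
  unify Int ~ Int
\y._ : b -> Int
x : Bool
  unify b -> Int ~ Bool -> c
  unify b ~ Bool
  unify Int ~ c
_ _ : Int
  unify Int ~ Int
\x._ : Bool -> Int
  unify Bool -> Int ~ Bool -> d
  unify Bool ~ Bool
  unify Int ~ d
_ _ : Int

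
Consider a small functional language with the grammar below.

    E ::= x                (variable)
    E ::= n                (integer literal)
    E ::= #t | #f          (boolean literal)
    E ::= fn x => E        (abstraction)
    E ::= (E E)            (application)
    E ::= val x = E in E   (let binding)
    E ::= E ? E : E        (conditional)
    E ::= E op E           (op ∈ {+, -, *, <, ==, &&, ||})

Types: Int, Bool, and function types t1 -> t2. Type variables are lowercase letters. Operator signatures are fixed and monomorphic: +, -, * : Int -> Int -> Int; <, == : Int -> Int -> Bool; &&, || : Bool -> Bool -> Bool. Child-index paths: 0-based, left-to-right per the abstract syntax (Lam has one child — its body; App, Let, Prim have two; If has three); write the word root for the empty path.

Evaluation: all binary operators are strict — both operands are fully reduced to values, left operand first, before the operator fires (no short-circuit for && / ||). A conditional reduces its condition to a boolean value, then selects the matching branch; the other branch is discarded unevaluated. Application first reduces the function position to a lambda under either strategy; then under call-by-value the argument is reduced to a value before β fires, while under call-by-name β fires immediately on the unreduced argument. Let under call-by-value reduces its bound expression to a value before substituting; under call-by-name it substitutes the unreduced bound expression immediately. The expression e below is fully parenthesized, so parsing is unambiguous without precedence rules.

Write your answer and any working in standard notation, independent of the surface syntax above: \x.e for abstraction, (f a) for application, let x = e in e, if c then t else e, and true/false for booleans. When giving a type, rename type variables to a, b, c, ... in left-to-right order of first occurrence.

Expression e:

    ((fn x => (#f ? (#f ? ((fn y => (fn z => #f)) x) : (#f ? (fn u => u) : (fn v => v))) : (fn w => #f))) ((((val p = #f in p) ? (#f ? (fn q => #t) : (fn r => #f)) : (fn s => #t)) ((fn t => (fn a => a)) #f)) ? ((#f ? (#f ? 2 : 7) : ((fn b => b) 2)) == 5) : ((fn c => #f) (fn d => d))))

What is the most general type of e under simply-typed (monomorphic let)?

Working:
  unify Bool ~ Bool
  unify Bool ~ Bool
\z._ : c -> Bool
\y._ : b -> c -> Bool
x : a
  unify b -> c -> Bool ~ a -> d
  unify b ~ a
  unify c -> Bool ~ d
_ _ : c -> Bool
  unify Bool ~ Bool
u : e
\u._ : e -> e
v : f
\v._ : f -> f
  unify e -> e ~ f -> f
  unify e ~ f
  unify f ~ f
  unify c -> Bool ~ f -> f
  unify c ~ f
  unify Bool ~ f
\w._ : g -> Bool
  unify Bool -> Bool ~ g -> Bool
  unify Bool ~ g
  unify Bool ~ Bool
\x._ : a -> Bool -> Bool
let p : Bool
p : Bool
  unify Bool ~ Bool
  unify Bool ~ Bool
\q._ : h -> Bool
\r._ : i -> Bool
  unify h -> Bool ~ i -> Bool
  unify h ~ i
  unify Bool ~ Bool
\s._ : j -> Bool
  unify i -> Bool ~ j -> Bool
  unify i ~ j
  unify Bool ~ Bool
a : l
\a._ : l -> l
\t._ : k -> l -> l
  unify k -> l -> l ~ Bool -> m
  unify k ~ Bool
  unify l -> l ~ m
_ _ : l -> l
  unify j -> Bool ~ (l -> l) -> n
  unify j ~ l -> l
  unify Bool ~ n
_ _ : Bool
  unify Bool ~ Bool
  unify Bool ~ Bool
  unify Bool ~ Bool
  unify Int ~ Int
b : o
\b._ : o -> o
  unify o -> o ~ Int -> p
  unify o ~ Int
  unify Int ~ p
_ _ : Int
  unify Int ~ Int
  unify Int ~ Int
  unify Int ~ Int
\c._ : q -> Bool
d : r
\d._ : r -> r
  unify q -> Bool ~ (r -> r) -> s
  unify q ~ r -> r
  unify Bool ~ s
_ _ : Bool
  unify Bool ~ Bool
  unify a -> Bool -> Bool ~ Bool -> t
  unify a ~ Bool
  unify Bool -> Bool ~ t
_ _ : Bool -> Bool

Answer: Bool -> Bool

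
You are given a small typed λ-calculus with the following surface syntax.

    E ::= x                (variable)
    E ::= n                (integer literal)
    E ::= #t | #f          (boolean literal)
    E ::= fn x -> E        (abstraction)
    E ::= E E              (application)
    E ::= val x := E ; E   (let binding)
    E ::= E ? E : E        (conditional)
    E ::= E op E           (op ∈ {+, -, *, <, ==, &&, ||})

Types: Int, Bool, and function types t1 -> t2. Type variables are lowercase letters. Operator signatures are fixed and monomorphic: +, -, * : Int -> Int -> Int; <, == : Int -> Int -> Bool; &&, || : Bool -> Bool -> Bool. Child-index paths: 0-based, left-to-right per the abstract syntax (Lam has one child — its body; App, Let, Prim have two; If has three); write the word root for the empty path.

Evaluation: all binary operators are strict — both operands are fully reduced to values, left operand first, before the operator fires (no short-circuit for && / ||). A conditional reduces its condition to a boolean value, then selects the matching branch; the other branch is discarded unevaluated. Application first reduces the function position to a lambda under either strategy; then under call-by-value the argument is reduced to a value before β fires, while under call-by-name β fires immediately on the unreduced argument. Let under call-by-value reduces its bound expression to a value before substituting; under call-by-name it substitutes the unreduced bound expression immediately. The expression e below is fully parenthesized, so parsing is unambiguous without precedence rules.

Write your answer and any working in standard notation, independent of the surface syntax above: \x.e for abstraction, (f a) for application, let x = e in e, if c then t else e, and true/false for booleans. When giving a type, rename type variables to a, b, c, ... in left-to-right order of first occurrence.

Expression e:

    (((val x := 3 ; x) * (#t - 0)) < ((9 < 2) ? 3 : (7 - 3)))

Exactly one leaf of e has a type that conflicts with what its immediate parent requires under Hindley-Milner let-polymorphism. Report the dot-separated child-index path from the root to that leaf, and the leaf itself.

Answer: 0.1.0 : true

Trace:
let x : Int
x : Int
  unify Int ~ Int
  unify Bool ~ Int
  FAIL: mismatch Bool ~ Int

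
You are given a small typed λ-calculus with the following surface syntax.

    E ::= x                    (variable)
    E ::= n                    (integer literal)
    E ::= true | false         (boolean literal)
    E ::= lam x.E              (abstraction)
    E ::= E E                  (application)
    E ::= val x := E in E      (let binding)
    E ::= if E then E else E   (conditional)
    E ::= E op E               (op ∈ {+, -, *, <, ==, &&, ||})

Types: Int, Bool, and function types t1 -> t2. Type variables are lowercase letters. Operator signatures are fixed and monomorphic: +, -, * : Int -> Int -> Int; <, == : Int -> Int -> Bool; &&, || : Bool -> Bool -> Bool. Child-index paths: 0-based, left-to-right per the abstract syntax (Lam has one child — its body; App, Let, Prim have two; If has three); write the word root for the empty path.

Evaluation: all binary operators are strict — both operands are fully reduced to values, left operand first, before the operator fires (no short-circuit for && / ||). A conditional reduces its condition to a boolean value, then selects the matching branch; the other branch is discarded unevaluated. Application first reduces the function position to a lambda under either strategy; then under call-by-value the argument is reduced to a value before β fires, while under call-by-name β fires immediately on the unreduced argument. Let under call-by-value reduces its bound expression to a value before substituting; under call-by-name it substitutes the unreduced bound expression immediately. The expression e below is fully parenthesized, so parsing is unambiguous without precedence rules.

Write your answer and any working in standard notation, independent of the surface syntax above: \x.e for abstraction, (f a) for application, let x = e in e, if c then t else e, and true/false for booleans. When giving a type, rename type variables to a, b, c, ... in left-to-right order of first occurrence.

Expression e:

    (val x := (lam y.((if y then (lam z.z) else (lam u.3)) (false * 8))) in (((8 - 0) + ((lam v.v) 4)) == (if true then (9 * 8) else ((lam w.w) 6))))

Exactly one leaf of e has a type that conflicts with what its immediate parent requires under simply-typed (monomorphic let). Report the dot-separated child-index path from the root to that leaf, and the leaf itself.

Working:
y : a
  unify a ~ Bool
z : b
\z._ : b -> b
\u._ : c -> Int
  unify b -> b ~ c -> Int
  unify b ~ c
  unify c ~ Int
  unify Bool ~ Int
  FAIL: mismatch Bool ~ Int

Answer: 0.0.1.0 : false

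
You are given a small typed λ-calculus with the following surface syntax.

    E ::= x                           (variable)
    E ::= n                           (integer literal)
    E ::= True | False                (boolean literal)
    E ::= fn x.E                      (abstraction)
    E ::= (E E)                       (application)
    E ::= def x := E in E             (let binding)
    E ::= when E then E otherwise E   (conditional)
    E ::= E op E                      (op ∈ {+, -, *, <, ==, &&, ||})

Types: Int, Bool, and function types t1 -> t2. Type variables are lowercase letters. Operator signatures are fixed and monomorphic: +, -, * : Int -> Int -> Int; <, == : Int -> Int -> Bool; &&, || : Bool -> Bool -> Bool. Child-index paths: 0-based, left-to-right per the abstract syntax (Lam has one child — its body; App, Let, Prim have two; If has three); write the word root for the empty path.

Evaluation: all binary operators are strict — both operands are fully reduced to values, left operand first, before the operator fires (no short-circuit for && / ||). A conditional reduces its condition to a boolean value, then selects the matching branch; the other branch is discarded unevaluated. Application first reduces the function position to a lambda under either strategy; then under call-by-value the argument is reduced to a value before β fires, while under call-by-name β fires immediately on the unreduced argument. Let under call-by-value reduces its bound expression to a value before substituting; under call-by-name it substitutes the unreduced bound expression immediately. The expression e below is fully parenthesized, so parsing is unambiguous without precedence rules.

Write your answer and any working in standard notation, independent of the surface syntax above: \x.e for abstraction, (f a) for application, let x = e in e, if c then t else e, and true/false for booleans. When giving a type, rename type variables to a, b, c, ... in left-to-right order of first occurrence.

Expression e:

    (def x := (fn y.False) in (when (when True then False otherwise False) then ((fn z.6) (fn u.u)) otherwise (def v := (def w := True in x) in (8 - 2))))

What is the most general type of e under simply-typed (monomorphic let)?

Answer: Int

Working:
\y._ : a -> Bool
let x : a -> Bool
  unify Bool ~ Bool
  unify Bool ~ Bool
  unify Bool ~ Bool
\z._ : b -> Int
u : c
\u._ : c -> c
  unify b -> Int ~ (c -> c) -> d
  unify b ~ c -> c
  unify Int ~ d
_ _ : Int
let w : Bool
x : a -> Bool
let v : a -> Bool
  unify Int ~ Int
  unify Int ~ Int
  unify Int ~ Int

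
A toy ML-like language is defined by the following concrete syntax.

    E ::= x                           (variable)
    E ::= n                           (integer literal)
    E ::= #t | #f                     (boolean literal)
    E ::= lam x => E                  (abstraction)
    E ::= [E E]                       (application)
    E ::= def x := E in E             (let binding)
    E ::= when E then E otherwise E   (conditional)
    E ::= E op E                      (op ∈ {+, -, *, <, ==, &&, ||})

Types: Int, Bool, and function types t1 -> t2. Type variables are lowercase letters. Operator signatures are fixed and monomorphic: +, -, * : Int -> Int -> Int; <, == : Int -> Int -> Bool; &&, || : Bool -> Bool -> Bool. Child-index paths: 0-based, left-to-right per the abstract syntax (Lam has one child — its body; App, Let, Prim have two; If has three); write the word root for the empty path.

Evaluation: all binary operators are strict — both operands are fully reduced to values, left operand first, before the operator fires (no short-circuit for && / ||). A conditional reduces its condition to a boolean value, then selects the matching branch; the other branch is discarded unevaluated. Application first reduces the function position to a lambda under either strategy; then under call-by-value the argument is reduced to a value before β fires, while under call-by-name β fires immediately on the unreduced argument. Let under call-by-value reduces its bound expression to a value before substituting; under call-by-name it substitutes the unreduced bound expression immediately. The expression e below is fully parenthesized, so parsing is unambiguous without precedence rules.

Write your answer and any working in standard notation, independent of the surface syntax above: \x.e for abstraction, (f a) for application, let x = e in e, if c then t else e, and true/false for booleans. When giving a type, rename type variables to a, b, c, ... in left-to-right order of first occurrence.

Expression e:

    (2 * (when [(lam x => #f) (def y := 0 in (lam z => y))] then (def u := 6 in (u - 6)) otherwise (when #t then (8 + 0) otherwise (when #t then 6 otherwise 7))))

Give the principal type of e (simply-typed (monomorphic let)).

Answer: Int

Trace:
  unify Int ~ Int
\x._ : a -> Bool
let y : Int
y : Int
\z._ : b -> Int
  unify a -> Bool ~ (b -> Int) -> c
  unify a ~ b -> Int
  unify Bool ~ c
_ _ : Bool
  unify Bool ~ Bool
let u : Int
u : Int
  unify Int ~ Int
  unify Int ~ Int
  unify Bool ~ Bool
  unify Int ~ Int
  unify Int ~ Int
  unify Bool ~ Bool
  unify Int ~ Int
  unify Int ~ Int
  unify Int ~ Int
  unify Int ~ Int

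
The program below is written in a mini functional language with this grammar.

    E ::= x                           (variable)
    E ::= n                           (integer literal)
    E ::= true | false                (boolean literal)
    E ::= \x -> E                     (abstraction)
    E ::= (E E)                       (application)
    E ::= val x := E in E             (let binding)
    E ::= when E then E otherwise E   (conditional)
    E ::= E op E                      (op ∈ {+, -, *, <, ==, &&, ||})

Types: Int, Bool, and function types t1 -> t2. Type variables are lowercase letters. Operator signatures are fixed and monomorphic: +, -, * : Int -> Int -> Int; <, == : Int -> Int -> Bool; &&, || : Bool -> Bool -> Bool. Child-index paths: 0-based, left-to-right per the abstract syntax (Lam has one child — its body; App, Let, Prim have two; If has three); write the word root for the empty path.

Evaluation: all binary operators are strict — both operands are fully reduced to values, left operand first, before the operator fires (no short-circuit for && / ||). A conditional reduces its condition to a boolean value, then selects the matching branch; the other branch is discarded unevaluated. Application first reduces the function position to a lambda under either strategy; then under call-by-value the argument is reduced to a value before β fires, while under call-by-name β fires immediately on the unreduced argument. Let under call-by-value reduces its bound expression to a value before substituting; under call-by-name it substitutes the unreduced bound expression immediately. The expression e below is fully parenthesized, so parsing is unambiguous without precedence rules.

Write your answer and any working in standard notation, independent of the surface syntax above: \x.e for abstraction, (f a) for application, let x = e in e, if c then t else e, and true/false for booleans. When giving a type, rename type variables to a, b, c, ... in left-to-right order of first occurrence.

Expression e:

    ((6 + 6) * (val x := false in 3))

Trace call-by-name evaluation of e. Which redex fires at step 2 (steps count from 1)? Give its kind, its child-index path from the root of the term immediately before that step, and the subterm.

Working:
step 0: ((6 + 6) * (let x = false in 3))
step 1: [delta@0] (12 * (let x = false in 3))
step 2: [let@1] (12 * 3)

Answer: let at 1 : (let x = false in 3)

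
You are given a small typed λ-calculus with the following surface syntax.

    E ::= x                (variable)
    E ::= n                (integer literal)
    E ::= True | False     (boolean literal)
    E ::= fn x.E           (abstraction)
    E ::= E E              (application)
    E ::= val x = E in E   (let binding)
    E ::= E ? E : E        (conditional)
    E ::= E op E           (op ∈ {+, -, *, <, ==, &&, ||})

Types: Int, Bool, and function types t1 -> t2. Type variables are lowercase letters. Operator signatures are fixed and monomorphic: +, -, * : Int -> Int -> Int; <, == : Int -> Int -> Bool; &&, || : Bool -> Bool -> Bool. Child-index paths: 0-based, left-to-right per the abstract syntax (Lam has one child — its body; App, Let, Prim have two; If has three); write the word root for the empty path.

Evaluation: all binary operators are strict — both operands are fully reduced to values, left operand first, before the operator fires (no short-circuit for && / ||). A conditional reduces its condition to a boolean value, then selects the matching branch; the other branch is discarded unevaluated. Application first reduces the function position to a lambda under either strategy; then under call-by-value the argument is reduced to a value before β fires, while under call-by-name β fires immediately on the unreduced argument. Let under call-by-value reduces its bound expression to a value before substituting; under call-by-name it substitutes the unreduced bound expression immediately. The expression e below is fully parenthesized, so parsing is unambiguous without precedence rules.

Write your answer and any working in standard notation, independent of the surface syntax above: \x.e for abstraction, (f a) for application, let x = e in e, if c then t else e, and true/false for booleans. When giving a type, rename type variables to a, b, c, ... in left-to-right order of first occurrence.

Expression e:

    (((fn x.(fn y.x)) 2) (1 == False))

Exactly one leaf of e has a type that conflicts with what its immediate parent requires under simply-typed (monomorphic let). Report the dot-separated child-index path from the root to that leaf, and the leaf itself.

Trace:
x : a
\y._ : b -> a
\x._ : a -> b -> a
  unify a -> b -> a ~ Int -> c
  unify a ~ Int
  unify b -> Int ~ c
_ _ : b -> Int
  unify Int ~ Int
  unify Bool ~ Int
  FAIL: mismatch Bool ~ Int

Answer: 1.1 : false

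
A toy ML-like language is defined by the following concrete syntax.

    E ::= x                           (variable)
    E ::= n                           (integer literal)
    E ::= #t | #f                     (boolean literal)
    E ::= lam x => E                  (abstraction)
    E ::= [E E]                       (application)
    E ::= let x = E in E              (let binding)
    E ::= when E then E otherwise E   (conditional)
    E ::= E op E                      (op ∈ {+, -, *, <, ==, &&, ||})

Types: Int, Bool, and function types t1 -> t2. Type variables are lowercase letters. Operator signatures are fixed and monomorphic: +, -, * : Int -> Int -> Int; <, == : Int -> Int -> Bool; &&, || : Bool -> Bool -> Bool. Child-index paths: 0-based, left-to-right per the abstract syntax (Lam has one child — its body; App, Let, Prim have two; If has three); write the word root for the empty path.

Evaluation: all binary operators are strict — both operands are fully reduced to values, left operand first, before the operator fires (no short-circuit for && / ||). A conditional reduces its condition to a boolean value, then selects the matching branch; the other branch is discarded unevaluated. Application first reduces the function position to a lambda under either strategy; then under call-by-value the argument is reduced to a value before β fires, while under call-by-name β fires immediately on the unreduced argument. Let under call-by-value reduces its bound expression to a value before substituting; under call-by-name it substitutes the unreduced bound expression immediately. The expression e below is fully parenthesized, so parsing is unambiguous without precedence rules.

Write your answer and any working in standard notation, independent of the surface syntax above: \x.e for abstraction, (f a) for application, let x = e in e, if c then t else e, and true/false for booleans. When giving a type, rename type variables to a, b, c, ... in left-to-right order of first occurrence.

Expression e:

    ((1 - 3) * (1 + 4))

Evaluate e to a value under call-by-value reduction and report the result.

Derivation:
step 0: ((1 - 3) * (1 + 4))
step 1: [delta@0] (-2 * (1 + 4))
step 2: [delta@1] (-2 * 5)
step 3: [delta@root] -10

Answer: -10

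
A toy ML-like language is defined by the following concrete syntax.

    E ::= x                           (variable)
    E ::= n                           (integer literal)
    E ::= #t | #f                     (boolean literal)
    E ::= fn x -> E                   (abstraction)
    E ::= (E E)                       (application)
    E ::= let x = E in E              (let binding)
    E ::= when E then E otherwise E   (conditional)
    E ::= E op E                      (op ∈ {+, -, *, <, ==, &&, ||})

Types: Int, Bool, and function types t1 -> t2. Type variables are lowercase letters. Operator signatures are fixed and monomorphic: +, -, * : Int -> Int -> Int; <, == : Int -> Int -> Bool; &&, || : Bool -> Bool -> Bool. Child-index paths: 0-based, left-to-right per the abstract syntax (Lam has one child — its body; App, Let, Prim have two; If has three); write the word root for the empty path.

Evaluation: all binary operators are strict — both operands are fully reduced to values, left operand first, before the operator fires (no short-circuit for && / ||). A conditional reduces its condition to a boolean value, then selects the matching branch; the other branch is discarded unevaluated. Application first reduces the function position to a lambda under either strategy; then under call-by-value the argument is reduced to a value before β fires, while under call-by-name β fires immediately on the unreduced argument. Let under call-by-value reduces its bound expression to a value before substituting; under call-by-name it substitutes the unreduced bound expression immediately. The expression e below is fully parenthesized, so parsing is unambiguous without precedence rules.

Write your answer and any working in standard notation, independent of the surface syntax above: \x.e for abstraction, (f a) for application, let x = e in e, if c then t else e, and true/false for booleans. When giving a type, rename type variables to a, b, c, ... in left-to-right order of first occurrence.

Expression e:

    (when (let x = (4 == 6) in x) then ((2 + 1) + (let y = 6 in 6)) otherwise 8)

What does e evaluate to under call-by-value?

Answer: 8

Working:
step 0: (if (let x = (4 == 6) in x) then ((2 + 1) + (let y = 6 in 6)) else 8)
step 1: [delta@0.0] (if (let x = false in x) then ((2 + 1) + (let y = 6 in 6)) else 8)
step 2: [let@0] (if false then ((2 + 1) + (let y = 6 in 6)) else 8)
step 3: [if@root] 8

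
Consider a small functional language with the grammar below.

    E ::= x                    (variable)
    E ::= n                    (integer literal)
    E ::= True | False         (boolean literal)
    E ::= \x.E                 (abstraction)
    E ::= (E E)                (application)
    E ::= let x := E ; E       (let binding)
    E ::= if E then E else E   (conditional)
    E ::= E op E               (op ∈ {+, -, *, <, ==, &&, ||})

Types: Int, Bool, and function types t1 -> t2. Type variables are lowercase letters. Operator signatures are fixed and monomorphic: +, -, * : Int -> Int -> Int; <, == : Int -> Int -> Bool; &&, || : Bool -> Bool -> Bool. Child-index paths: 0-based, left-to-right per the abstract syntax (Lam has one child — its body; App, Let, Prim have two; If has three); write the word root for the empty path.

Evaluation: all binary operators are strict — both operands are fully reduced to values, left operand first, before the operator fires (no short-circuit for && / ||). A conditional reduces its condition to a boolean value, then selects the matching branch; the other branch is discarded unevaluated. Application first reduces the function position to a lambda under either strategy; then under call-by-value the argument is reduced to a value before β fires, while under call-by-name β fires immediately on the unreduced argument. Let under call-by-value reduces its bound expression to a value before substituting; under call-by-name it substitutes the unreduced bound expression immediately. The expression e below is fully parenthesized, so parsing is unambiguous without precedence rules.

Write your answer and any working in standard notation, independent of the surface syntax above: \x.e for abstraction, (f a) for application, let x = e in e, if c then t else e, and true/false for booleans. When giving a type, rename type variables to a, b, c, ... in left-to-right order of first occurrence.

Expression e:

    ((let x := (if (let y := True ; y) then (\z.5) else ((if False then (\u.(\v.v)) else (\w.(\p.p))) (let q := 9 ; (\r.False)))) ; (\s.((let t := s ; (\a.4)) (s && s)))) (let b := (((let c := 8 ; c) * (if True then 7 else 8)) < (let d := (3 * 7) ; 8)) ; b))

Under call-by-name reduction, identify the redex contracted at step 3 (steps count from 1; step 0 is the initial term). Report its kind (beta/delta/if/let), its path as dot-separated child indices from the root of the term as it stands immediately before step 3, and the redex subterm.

Answer: let at 0 : (let t = (let b = (((let c = 8 in c) * (if true then 7 else 8)) < (let d = (3 * 7) in 8)) in b) in (\a.4))

Trace:
step 0: ((let x = (if (let y = true in y) then (\z.5) else ((if false then (\u.(\v.v)) else (\w.(\p.p))) (let q = 9 in (\r.false)))) in (\s.((let t = s in (\a.4)) (s && s)))) (let b = (((let c = 8 in c) * (if true then 7 else 8)) < (let d = (3 * 7) in 8)) in b))
step 1: [let@0] ((\s.((let t = s in (\a.4)) (s && s))) (let b = (((let c = 8 in c) * (if true then 7 else 8)) < (let d = (3 * 7) in 8)) in b))
step 2: [beta@root] ((let t = (let b = (((let c = 8 in c) * (if true then 7 else 8)) < (let d = (3 * 7) in 8)) in b) in (\a.4)) ((let b = (((let c = 8 in c) * (if true then 7 else 8)) < (let d = (3 * 7) in 8)) in b) && (let b = (((let c = 8 in c) * (if true then 7 else 8)) < (let d = (3 * 7) in 8)) in b)))
step 3: [let@0] ((\a.4) ((let b = (((let c = 8 in c) * (if true then 7 else 8)) < (let d = (3 * 7) in 8)) in b) && (let b = (((let c = 8 in c) * (if true then 7 else 8)) < (let d = (3 * 7) in 8)) in b)))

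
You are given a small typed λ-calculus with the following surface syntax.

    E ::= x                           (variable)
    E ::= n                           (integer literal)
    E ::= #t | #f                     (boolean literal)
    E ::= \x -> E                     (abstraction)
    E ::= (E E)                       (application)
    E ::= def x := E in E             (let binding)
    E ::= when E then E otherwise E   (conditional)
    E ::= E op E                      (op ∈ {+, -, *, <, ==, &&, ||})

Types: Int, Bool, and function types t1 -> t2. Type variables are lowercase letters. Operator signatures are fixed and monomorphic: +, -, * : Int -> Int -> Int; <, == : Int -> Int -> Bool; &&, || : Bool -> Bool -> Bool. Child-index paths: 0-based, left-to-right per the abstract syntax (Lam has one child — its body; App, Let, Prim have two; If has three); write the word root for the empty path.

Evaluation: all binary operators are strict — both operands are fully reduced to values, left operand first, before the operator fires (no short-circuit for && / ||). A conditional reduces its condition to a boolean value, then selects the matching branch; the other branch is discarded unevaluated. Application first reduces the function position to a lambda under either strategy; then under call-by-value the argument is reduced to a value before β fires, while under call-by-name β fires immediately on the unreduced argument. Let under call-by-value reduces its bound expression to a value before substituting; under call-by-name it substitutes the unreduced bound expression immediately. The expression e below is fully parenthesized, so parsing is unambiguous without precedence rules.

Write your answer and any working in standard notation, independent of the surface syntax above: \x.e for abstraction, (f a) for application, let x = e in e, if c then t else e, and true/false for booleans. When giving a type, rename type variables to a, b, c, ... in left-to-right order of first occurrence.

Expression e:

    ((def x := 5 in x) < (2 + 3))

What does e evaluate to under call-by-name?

Answer: false

Trace:
step 0: ((let x = 5 in x) < (2 + 3))
step 1: [let@0] (5 < (2 + 3))
step 2: [delta@1] (5 < 5)
step 3: [delta@root] false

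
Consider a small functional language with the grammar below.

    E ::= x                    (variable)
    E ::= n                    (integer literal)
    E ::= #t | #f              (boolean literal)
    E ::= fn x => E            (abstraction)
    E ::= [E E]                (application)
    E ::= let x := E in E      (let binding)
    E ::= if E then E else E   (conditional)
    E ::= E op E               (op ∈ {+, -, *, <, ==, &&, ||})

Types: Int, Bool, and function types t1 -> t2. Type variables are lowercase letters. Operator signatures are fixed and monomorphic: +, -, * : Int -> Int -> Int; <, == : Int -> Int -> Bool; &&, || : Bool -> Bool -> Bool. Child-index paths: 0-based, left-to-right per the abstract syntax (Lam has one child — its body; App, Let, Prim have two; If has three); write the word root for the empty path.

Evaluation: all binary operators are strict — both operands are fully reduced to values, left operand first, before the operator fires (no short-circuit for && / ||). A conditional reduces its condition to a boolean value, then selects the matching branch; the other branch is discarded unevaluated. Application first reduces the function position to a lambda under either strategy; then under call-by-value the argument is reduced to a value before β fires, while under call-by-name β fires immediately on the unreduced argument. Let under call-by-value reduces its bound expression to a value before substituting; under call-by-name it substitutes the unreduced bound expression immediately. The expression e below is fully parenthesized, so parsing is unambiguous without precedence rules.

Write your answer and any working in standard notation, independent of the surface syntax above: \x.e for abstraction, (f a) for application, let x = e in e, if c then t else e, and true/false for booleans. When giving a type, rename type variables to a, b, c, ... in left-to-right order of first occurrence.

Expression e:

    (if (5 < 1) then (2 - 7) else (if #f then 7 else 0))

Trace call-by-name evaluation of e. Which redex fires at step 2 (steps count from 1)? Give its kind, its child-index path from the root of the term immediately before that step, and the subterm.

Answer: if at root : (if false then (2 - 7) else (if false then 7 else 0))

Working:
step 0: (if (5 < 1) then (2 - 7) else (if false then 7 else 0))
step 1: [delta@0] (if false then (2 - 7) else (if false then 7 else 0))
step 2: [if@root] (if false then 7 else 0)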